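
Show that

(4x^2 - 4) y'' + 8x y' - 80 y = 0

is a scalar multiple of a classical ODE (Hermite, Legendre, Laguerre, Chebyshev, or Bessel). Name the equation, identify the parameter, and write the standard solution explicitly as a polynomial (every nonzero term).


All three coefficients share the factor -4; dividing through by -4 gives  (1 - x^2) y'' - 2x y' + 20 y = 0.
This matches the Legendre equation (1 - x^2) y'' - 2x y' + n(n+1) y = 0 (note the -2x y' term) with n(n+1) = 20, so n = 4; the polynomial solution is P_4(x).
With y = sum_k a_k x^k, matching x^k gives (k+2)(k+1) a_{k+2} = [k(k+1) - n(n+1)] a_k = (k - 4)(k + 5) a_k. The right side vanishes at k = 4, so the series with the parity of 4 terminates at degree 4.
Standard normalization (P_n(1) = 1): leading coefficient (2n)!/(2^n (n!)^2) = 40320/(16*576) = 35/8, so a_4 = 35/8. Work downward with a_k = (k+1)(k+2) a_{k+2} / ((k - 4)(k + 5)):
  a_2 = (3)(4)(35/8) / ((2 - 4)(2 + 5)) = (105/2)/(-14) = -15/4
  a_0 = (1)(2)(-15/4) / ((0 - 4)(0 + 5)) = (-15/2)/(-20) = 3/8
Hence P_4(x) = 35 x^4/8 - 15 x^2/4 + 3/8.

P_4(x); series = 35 x^4/8 - 15 x^2/4 + 3/8


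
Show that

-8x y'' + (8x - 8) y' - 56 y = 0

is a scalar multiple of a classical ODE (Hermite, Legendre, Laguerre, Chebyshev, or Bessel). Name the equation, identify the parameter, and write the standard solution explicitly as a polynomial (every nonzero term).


All three coefficients share the factor -8; dividing through by -8 gives  x y'' + (1 - x) y' + 7 y = 0.
This matches the Laguerre equation x y'' + (1 - x) y' + n y = 0 with n = 7; the polynomial solution is L_7(x).
With y = sum_k a_k x^k, matching x^k gives (k+1)k a_{k+1} + (k+1) a_{k+1} - k a_k + n a_k = 0, i.e. (k+1)^2 a_{k+1} = (k - n) a_k = (k - 7) a_k. The right side vanishes at k = 7, so the series terminates at degree 7.
Standard normalization L_n(0) = 1 gives a_0 = 1. Work upward with a_{k+1} = (k - 7) a_k / (k+1)^2:
  a_1 = (0 - 7)(1) / 1^2 = -7/1 = -7
  a_2 = (1 - 7)(-7) / 2^2 = 42/4 = 21/2
  a_3 = (2 - 7)(21/2) / 3^2 = (-105/2)/9 = -35/6
  a_4 = (3 - 7)(-35/6) / 4^2 = (70/3)/16 = 35/24
  a_5 = (4 - 7)(35/24) / 5^2 = (-35/8)/25 = -7/40
  a_6 = (5 - 7)(-7/40) / 6^2 = (7/20)/36 = 7/720
  a_7 = (6 - 7)(7/720) / 7^2 = (-7/720)/49 = -1/5040
Hence L_7(x) = -x^7/5040 + 7 x^6/720 - 7 x^5/40 + 35 x^4/24 - 35 x^3/6 + 21 x^2/2 - 7 x + 1.

L_7(x); series = -x^7/5040 + 7 x^6/720 - 7 x^5/40 + 35 x^4/24 - 35 x^3/6 + 21 x^2/2 - 7 x + 1


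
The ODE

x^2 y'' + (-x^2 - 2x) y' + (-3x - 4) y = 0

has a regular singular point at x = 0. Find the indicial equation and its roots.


Divide by x^2 to reach normal form y'' + P_1(x) y' + P_2(x) y = 0 with P_1(x) = -1 - 2/x and P_2(x) = -3/x - 4/x^2.
x = 0 is a singular point because the y'-coefficient -1 - 2/x has a pole at x = 0 and the y-coefficient -3/x - 4/x^2 has a pole at x = 0.
It is a regular singular point because x P_1(x) = p(x) = -x - 2 and x^2 P_2(x) = q(x) = -3x - 4 are polynomials, hence analytic at x = 0.
p(0) = -2,  q(0) = -4.
Indicial equation: r(r-1) + p(0) r + q(0) = 0, i.e. r^2 + (p(0) - 1) r + q(0) = 0, i.e. r^2 - 3 r - 4 = 0.
Discriminant: (-3)^2 - 4(-4) = 25, so r = (3 ± 5)/2.
Solving: r_1 = 4, r_2 = -1.

indicial: r^2 - 3 r - 4 = 0; roots r_1 = 4, r_2 = -1


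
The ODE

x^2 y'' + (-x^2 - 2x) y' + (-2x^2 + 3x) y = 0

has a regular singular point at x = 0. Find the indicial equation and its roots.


Divide by x^2 to reach normal form y'' + P_1(x) y' + P_2(x) y = 0 with P_1(x) = -1 - 2/x and P_2(x) = -2 + 3/x.
x = 0 is a singular point because the y'-coefficient -1 - 2/x has a pole at x = 0 and the y-coefficient -2 + 3/x has a pole at x = 0.
It is a regular singular point because x P_1(x) = p(x) = -x - 2 and x^2 P_2(x) = q(x) = -2x^2 + 3x are polynomials, hence analytic at x = 0.
p(0) = -2,  q(0) = 0.
Indicial equation: r(r-1) + p(0) r + q(0) = 0, i.e. r^2 + (p(0) - 1) r + q(0) = 0, i.e. r^2 - 3 r = 0.
Discriminant: (-3)^2 - 4(0) = 9, so r = (3 ± 3)/2.
Solving: r_1 = 3, r_2 = 0.

indicial: r^2 - 3 r = 0; roots r_1 = 3, r_2 = 0


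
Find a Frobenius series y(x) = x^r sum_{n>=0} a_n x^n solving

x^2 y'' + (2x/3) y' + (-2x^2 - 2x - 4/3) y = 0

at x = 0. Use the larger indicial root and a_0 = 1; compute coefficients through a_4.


Write in Frobenius form y'' + (p(x)/x) y' + (q(x)/x^2) y = 0:
  p(x) = 2/3,  q(x) = -2x^2 - 2x - 4/3.
Indicial equation: r(r-1) + (2/3) r + (-4/3) = 0 -> roots r_1 = 4/3, r_2 = -1.
Take r = r_1 = 4/3. Let y(x) = x^r sum_{n>=0} a_n x^n with a_0 = 1.
Substitute y = x^r sum a_n x^n and match x^{r+n}. The recurrence is
  D(n) a_n - 2 a_{n-1} - 2 a_{n-2} = 0,  where D(n) = (r+n)(r+n-1) + (2/3)(r+n) + (-4/3).
  a_n = [2 a_{n-1} + 2 a_{n-2}] / D(n).
Since the indicial polynomial factors as (r - r_1)(r - r_2), D(n) = (r_1 + n - r_1)(r_1 + n - r_2) = n(n + 7/3).
Evaluating step by step (a_0 = 1):
  n = 1: D(1) = 1(1 + 7/3) = 10/3; numerator = 2(1) = 2; a_1 = (2)/(10/3) = 3/5
  n = 2: D(2) = 2(2 + 7/3) = 26/3; numerator = 2(3/5) + 2(1) = 16/5; a_2 = (16/5)/(26/3) = 24/65
  n = 3: D(3) = 3(3 + 7/3) = 16; numerator = 2(24/65) + 2(3/5) = 126/65; a_3 = (126/65)/(16) = 63/520
  n = 4: D(4) = 4(4 + 7/3) = 76/3; numerator = 2(63/520) + 2(24/65) = 51/52; a_4 = (51/52)/(76/3) = 153/3952

r = 4/3; a_0 = 1; a_1 = 3/5; a_2 = 24/65; a_3 = 63/520; a_4 = 153/3952


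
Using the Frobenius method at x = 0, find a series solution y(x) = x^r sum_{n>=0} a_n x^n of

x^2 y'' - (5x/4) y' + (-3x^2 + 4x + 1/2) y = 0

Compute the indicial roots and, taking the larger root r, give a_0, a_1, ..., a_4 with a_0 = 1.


Write in Frobenius form y'' + (p(x)/x) y' + (q(x)/x^2) y = 0:
  p(x) = -5/4,  q(x) = -3x^2 + 4x + 1/2.
Indicial equation: r(r-1) + (-5/4) r + (1/2) = 0 -> roots r_1 = 2, r_2 = 1/4.
Take r = r_1 = 2. Let y(x) = x^r sum_{n>=0} a_n x^n with a_0 = 1.
Substitute y = x^r sum a_n x^n and match x^{r+n}. The recurrence is
  D(n) a_n + 4 a_{n-1} - 3 a_{n-2} = 0,  where D(n) = (r+n)(r+n-1) + (-5/4)(r+n) + (1/2).
  a_n = [-4 a_{n-1} + 3 a_{n-2}] / D(n).
Since the indicial polynomial factors as (r - r_1)(r - r_2), D(n) = (r_1 + n - r_1)(r_1 + n - r_2) = n(n + 7/4).
Evaluating step by step (a_0 = 1):
  n = 1: D(1) = 1(1 + 7/4) = 11/4; numerator = -4(1) = -4; a_1 = (-4)/(11/4) = -16/11
  n = 2: D(2) = 2(2 + 7/4) = 15/2; numerator = -4(-16/11) + 3(1) = 97/11; a_2 = (97/11)/(15/2) = 194/165
  n = 3: D(3) = 3(3 + 7/4) = 57/4; numerator = -4(194/165) + 3(-16/11) = -136/15; a_3 = (-136/15)/(57/4) = -544/855
  n = 4: D(4) = 4(4 + 7/4) = 23; numerator = -4(-544/855) + 3(194/165) = 11422/1881; a_4 = (11422/1881)/(23) = 11422/43263

r = 2; a_0 = 1; a_1 = -16/11; a_2 = 194/165; a_3 = -544/855; a_4 = 11422/43263


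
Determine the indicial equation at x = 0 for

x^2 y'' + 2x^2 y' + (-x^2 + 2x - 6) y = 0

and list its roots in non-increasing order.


Divide by x^2 to reach normal form y'' + P_1(x) y' + P_2(x) y = 0 with P_1(x) = 2 and P_2(x) = -1 + 2/x - 6/x^2.
x = 0 is a singular point because the y-coefficient -1 + 2/x - 6/x^2 has a pole at x = 0.
It is a regular singular point because x P_1(x) = p(x) = 2x and x^2 P_2(x) = q(x) = -x^2 + 2x - 6 are polynomials, hence analytic at x = 0.
p(0) = 0,  q(0) = -6.
Indicial equation: r(r-1) + p(0) r + q(0) = 0, i.e. r^2 + (p(0) - 1) r + q(0) = 0, i.e. r^2 - 1 r - 6 = 0.
Discriminant: (-1)^2 - 4(-6) = 25, so r = (1 ± 5)/2.
Solving: r_1 = 3, r_2 = -2.

indicial: r^2 - 1 r - 6 = 0; roots r_1 = 3, r_2 = -2


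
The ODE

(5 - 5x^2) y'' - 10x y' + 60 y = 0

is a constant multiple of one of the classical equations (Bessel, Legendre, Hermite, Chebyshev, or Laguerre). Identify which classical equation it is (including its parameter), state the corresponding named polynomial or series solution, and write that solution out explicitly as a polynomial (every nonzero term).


All three coefficients share the factor 5; dividing through by 5 gives  (1 - x^2) y'' - 2x y' + 12 y = 0.
This matches the Legendre equation (1 - x^2) y'' - 2x y' + n(n+1) y = 0 (note the -2x y' term) with n(n+1) = 12, so n = 3; the polynomial solution is P_3(x).
With y = sum_k a_k x^k, matching x^k gives (k+2)(k+1) a_{k+2} = [k(k+1) - n(n+1)] a_k = (k - 3)(k + 4) a_k. The right side vanishes at k = 3, so the series with the parity of 3 terminates at degree 3.
Standard normalization (P_n(1) = 1): leading coefficient (2n)!/(2^n (n!)^2) = 720/(8*36) = 5/2, so a_3 = 5/2. Work downward with a_k = (k+1)(k+2) a_{k+2} / ((k - 3)(k + 4)):
  a_1 = (2)(3)(5/2) / ((1 - 3)(1 + 4)) = 15/(-10) = -3/2
Hence P_3(x) = 5 x^3/2 - 3 x/2.

P_3(x); series = 5 x^3/2 - 3 x/2


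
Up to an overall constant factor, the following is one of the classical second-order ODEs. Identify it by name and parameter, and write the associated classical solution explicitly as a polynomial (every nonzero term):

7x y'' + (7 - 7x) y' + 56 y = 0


All three coefficients share the factor 7; dividing through by 7 gives  x y'' + (1 - x) y' + 8 y = 0.
This matches the Laguerre equation x y'' + (1 - x) y' + n y = 0 with n = 8; the polynomial solution is L_8(x).
With y = sum_k a_k x^k, matching x^k gives (k+1)k a_{k+1} + (k+1) a_{k+1} - k a_k + n a_k = 0, i.e. (k+1)^2 a_{k+1} = (k - n) a_k = (k - 8) a_k. The right side vanishes at k = 8, so the series terminates at degree 8.
Standard normalization L_n(0) = 1 gives a_0 = 1. Work upward with a_{k+1} = (k - 8) a_k / (k+1)^2:
  a_1 = (0 - 8)(1) / 1^2 = -8/1 = -8
  a_2 = (1 - 8)(-8) / 2^2 = 56/4 = 14
  a_3 = (2 - 8)(14) / 3^2 = -84/9 = -28/3
  a_4 = (3 - 8)(-28/3) / 4^2 = (140/3)/16 = 35/12
  a_5 = (4 - 8)(35/12) / 5^2 = (-35/3)/25 = -7/15
  a_6 = (5 - 8)(-7/15) / 6^2 = (7/5)/36 = 7/180
  a_7 = (6 - 8)(7/180) / 7^2 = (-7/90)/49 = -1/630
  a_8 = (7 - 8)(-1/630) / 8^2 = (1/630)/64 = 1/40320
Hence L_8(x) = x^8/40320 - x^7/630 + 7 x^6/180 - 7 x^5/15 + 35 x^4/12 - 28 x^3/3 + 14 x^2 - 8 x + 1.

L_8(x); series = x^8/40320 - x^7/630 + 7 x^6/180 - 7 x^5/15 + 35 x^4/12 - 28 x^3/3 + 14 x^2 - 8 x + 1


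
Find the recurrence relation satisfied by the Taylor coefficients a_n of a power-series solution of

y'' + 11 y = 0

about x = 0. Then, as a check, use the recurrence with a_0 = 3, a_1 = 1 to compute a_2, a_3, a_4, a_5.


Substitute y = sum_n a_n x^n into y'' + (const) y = 0.
y''(x) = sum_{n>=0} (n+2)(n+1) a_{n+2} x^n.
The ODE becomes sum_n [(n+2)(n+1) a_{n+2} + 11 a_n] x^n = 0.
Setting each coefficient to zero gives the recurrence:
  (n+2)(n+1) a_{n+2} + 11 a_n = 0,
  a_{n+2} = -11 / ((n+1)(n+2)) a_n.

Check with a_0 = 3, a_1 = 1 (apply the recurrence for n = 0, 1, 2, 3): a_0 = 3, a_1 = 1, a_2 = -33/2, a_3 = -11/6, a_4 = 121/8, a_5 = 121/120.

a_{n+2} = -11/((n+1)(n+2)) * a_n; check: a_0 = 3, a_1 = 1, a_2 = -33/2, a_3 = -11/6, a_4 = 121/8, a_5 = 121/120


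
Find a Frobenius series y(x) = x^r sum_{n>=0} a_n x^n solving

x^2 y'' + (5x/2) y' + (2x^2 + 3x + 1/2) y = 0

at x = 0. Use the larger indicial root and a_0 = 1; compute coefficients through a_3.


Write in Frobenius form y'' + (p(x)/x) y' + (q(x)/x^2) y = 0:
  p(x) = 5/2,  q(x) = 2x^2 + 3x + 1/2.
Indicial equation: r(r-1) + (5/2) r + (1/2) = 0 -> roots r_1 = -1/2, r_2 = -1.
Take r = r_1 = -1/2. Let y(x) = x^r sum_{n>=0} a_n x^n with a_0 = 1.
Substitute y = x^r sum a_n x^n and match x^{r+n}. The recurrence is
  D(n) a_n + 3 a_{n-1} + 2 a_{n-2} = 0,  where D(n) = (r+n)(r+n-1) + (5/2)(r+n) + (1/2).
  a_n = [-3 a_{n-1} - 2 a_{n-2}] / D(n).
Since the indicial polynomial factors as (r - r_1)(r - r_2), D(n) = (r_1 + n - r_1)(r_1 + n - r_2) = n(n + 1/2).
Evaluating step by step (a_0 = 1):
  n = 1: D(1) = 1(1 + 1/2) = 3/2; numerator = -3(1) = -3; a_1 = (-3)/(3/2) = -2
  n = 2: D(2) = 2(2 + 1/2) = 5; numerator = -3(-2) - 2(1) = 4; a_2 = (4)/(5) = 4/5
  n = 3: D(3) = 3(3 + 1/2) = 21/2; numerator = -3(4/5) - 2(-2) = 8/5; a_3 = (8/5)/(21/2) = 16/105

r = -1/2; a_0 = 1; a_1 = -2; a_2 = 4/5; a_3 = 16/105


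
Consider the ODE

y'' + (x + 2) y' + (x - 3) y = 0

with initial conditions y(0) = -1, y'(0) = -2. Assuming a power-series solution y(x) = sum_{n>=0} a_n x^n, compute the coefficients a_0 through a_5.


Ansatz: y(x) = sum_{n>=0} a_n x^n, so y'(x) = sum_{n>=1} n a_n x^(n-1) and y''(x) = sum_{n>=2} n(n-1) a_n x^(n-2).
Substitute into P(x) y'' + Q(x) y' + R(x) y = 0 with P(x) = 1, Q(x) = x + 2, R(x) = x - 3, and match powers of x.
Initial conditions: a_0 = -1, a_1 = -2.
Setting the coefficient of each power of x to zero and solving order by order (substituting the coefficients already found):
  x^0: 2 a_2 + 2 a_1 - 3 a_0 = 0  ->  2 a_2 = -2 a_1 + 3 a_0 = 1  ->  a_2 = 1/2
  x^1: 6 a_3 + 4 a_2 - 2 a_1 + a_0 = 0  ->  6 a_3 = -4 a_2 + 2 a_1 - a_0 = -5  ->  a_3 = -5/6
  x^2: 12 a_4 + 6 a_3 - a_2 + a_1 = 0  ->  12 a_4 = -6 a_3 + a_2 - a_1 = 15/2  ->  a_4 = 5/8
  x^3: 20 a_5 + 8 a_4 + a_2 = 0  ->  20 a_5 = -8 a_4 - a_2 = -11/2  ->  a_5 = -11/40
Truncated series: y(x) = -1 - 2 x + (1/2) x^2 - (5/6) x^3 + (5/8) x^4 - (11/40) x^5 + O(x^6).

a_0 = -1; a_1 = -2; a_2 = 1/2; a_3 = -5/6; a_4 = 5/8; a_5 = -11/40


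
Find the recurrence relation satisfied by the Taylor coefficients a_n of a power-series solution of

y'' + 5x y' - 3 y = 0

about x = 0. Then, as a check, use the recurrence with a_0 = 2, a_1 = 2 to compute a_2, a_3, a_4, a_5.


Substitute y = sum_n a_n x^n.
y''(x) has coefficient (n+2)(n+1) a_{n+2} at x^n;
5 x y'(x) has coefficient 5 n a_n at x^n (shift);
-3 y(x) has coefficient -3 a_n at x^n.
Matching x^n: (n+2)(n+1) a_{n+2} + (5n - 3) a_n = 0.
Thus a_{n+2} = (-5n + 3) / ((n+1)(n+2)) * a_n.

Check with a_0 = 2, a_1 = 2 (apply the recurrence for n = 0, 1, 2, 3): a_0 = 2, a_1 = 2, a_2 = 3, a_3 = -2/3, a_4 = -7/4, a_5 = 2/5.

a_(n+2) = (-5n + 3) / ((n+1)(n+2)) * a_n; check: a_0 = 2, a_1 = 2, a_2 = 3, a_3 = -2/3, a_4 = -7/4, a_5 = 2/5


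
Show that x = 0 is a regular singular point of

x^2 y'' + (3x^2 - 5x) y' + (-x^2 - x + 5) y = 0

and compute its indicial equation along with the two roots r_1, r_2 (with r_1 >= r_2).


Divide by x^2 to reach normal form y'' + P_1(x) y' + P_2(x) y = 0 with P_1(x) = 3 - 5/x and P_2(x) = -1 - 1/x + 5/x^2.
x = 0 is a singular point because the y'-coefficient 3 - 5/x has a pole at x = 0 and the y-coefficient -1 - 1/x + 5/x^2 has a pole at x = 0.
It is a regular singular point because x P_1(x) = p(x) = 3x - 5 and x^2 P_2(x) = q(x) = -x^2 - x + 5 are polynomials, hence analytic at x = 0.
p(0) = -5,  q(0) = 5.
Indicial equation: r(r-1) + p(0) r + q(0) = 0, i.e. r^2 + (p(0) - 1) r + q(0) = 0, i.e. r^2 - 6 r + 5 = 0.
Discriminant: (-6)^2 - 4(5) = 16, so r = (6 ± 4)/2.
Solving: r_1 = 5, r_2 = 1.

indicial: r^2 - 6 r + 5 = 0; roots r_1 = 5, r_2 = 1


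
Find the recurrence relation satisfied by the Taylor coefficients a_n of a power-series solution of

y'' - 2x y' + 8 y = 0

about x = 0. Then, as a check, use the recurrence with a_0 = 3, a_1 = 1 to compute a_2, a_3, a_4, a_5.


Substitute y = sum_n a_n x^n.
y''(x) has coefficient (n+2)(n+1) a_{n+2} at x^n;
-2 x y'(x) has coefficient -2 n a_n at x^n (shift);
8 y(x) has coefficient 8 a_n at x^n.
Matching x^n: (n+2)(n+1) a_{n+2} + (-2n + 8) a_n = 0.
Thus a_{n+2} = (2n - 8) / ((n+1)(n+2)) * a_n.

Check with a_0 = 3, a_1 = 1 (apply the recurrence for n = 0, 1, 2, 3): a_0 = 3, a_1 = 1, a_2 = -12, a_3 = -1, a_4 = 4, a_5 = 1/10.

a_(n+2) = (2n - 8) / ((n+1)(n+2)) * a_n; check: a_0 = 3, a_1 = 1, a_2 = -12, a_3 = -1, a_4 = 4, a_5 = 1/10


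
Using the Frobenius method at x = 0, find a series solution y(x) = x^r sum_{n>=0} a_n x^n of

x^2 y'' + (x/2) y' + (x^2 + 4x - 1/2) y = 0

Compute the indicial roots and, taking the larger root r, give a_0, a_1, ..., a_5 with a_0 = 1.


Write in Frobenius form y'' + (p(x)/x) y' + (q(x)/x^2) y = 0:
  p(x) = 1/2,  q(x) = x^2 + 4x - 1/2.
Indicial equation: r(r-1) + (1/2) r + (-1/2) = 0 -> roots r_1 = 1, r_2 = -1/2.
Take r = r_1 = 1. Let y(x) = x^r sum_{n>=0} a_n x^n with a_0 = 1.
Substitute y = x^r sum a_n x^n and match x^{r+n}. The recurrence is
  D(n) a_n + 4 a_{n-1} + 1 a_{n-2} = 0,  where D(n) = (r+n)(r+n-1) + (1/2)(r+n) + (-1/2).
  a_n = [-4 a_{n-1} - 1 a_{n-2}] / D(n).
Since the indicial polynomial factors as (r - r_1)(r - r_2), D(n) = (r_1 + n - r_1)(r_1 + n - r_2) = n(n + 3/2).
Evaluating step by step (a_0 = 1):
  n = 1: D(1) = 1(1 + 3/2) = 5/2; numerator = -4(1) = -4; a_1 = (-4)/(5/2) = -8/5
  n = 2: D(2) = 2(2 + 3/2) = 7; numerator = -4(-8/5) - 1(1) = 27/5; a_2 = (27/5)/(7) = 27/35
  n = 3: D(3) = 3(3 + 3/2) = 27/2; numerator = -4(27/35) - 1(-8/5) = -52/35; a_3 = (-52/35)/(27/2) = -104/945
  n = 4: D(4) = 4(4 + 3/2) = 22; numerator = -4(-104/945) - 1(27/35) = -313/945; a_4 = (-313/945)/(22) = -313/20790
  n = 5: D(5) = 5(5 + 3/2) = 65/2; numerator = -4(-313/20790) - 1(-104/945) = 118/693; a_5 = (118/693)/(65/2) = 236/45045

r = 1; a_0 = 1; a_1 = -8/5; a_2 = 27/35; a_3 = -104/945; a_4 = -313/20790; a_5 = 236/45045


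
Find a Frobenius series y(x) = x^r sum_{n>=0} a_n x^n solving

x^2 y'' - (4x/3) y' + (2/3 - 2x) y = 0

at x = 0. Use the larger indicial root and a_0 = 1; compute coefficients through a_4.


Write in Frobenius form y'' + (p(x)/x) y' + (q(x)/x^2) y = 0:
  p(x) = -4/3,  q(x) = 2/3 - 2x.
Indicial equation: r(r-1) + (-4/3) r + (2/3) = 0 -> roots r_1 = 2, r_2 = 1/3.
Take r = r_1 = 2. Let y(x) = x^r sum_{n>=0} a_n x^n with a_0 = 1.
Substitute y = x^r sum a_n x^n and match x^{r+n}. The recurrence is
  D(n) a_n - 2 a_{n-1} = 0,  where D(n) = (r+n)(r+n-1) + (-4/3)(r+n) + (2/3).
  a_n = 2 / D(n) * a_{n-1}.
Since the indicial polynomial factors as (r - r_1)(r - r_2), D(n) = (r_1 + n - r_1)(r_1 + n - r_2) = n(n + 5/3).
Evaluating step by step (a_0 = 1):
  n = 1: D(1) = 1(1 + 5/3) = 8/3; numerator = 2(1) = 2; a_1 = (2)/(8/3) = 3/4
  n = 2: D(2) = 2(2 + 5/3) = 22/3; numerator = 2(3/4) = 3/2; a_2 = (3/2)/(22/3) = 9/44
  n = 3: D(3) = 3(3 + 5/3) = 14; numerator = 2(9/44) = 9/22; a_3 = (9/22)/(14) = 9/308
  n = 4: D(4) = 4(4 + 5/3) = 68/3; numerator = 2(9/308) = 9/154; a_4 = (9/154)/(68/3) = 27/10472

r = 2; a_0 = 1; a_1 = 3/4; a_2 = 9/44; a_3 = 9/308; a_4 = 27/10472


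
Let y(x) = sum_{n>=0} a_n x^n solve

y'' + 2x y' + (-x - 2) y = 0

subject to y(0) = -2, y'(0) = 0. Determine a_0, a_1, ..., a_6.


Ansatz: y(x) = sum_{n>=0} a_n x^n, so y'(x) = sum_{n>=1} n a_n x^(n-1) and y''(x) = sum_{n>=2} n(n-1) a_n x^(n-2).
Substitute into P(x) y'' + Q(x) y' + R(x) y = 0 with P(x) = 1, Q(x) = 2x, R(x) = -x - 2, and match powers of x.
Initial conditions: a_0 = -2, a_1 = 0.
Setting the coefficient of each power of x to zero and solving order by order (substituting the coefficients already found):
  x^0: 2 a_2 - 2 a_0 = 0  ->  2 a_2 = 2 a_0 = -4  ->  a_2 = -2
  x^1: 6 a_3 - a_0 = 0  ->  6 a_3 = a_0 = -2  ->  a_3 = -1/3
  x^2: 12 a_4 + 2 a_2 - a_1 = 0  ->  12 a_4 = -2 a_2 + a_1 = 4  ->  a_4 = 1/3
  x^3: 20 a_5 + 4 a_3 - a_2 = 0  ->  20 a_5 = -4 a_3 + a_2 = -2/3  ->  a_5 = -1/30
  x^4: 30 a_6 + 6 a_4 - a_3 = 0  ->  30 a_6 = -6 a_4 + a_3 = -7/3  ->  a_6 = -7/90
Truncated series: y(x) = -2 - 2 x^2 - (1/3) x^3 + (1/3) x^4 - (1/30) x^5 - (7/90) x^6 + O(x^7).

a_0 = -2; a_1 = 0; a_2 = -2; a_3 = -1/3; a_4 = 1/3; a_5 = -1/30; a_6 = -7/90


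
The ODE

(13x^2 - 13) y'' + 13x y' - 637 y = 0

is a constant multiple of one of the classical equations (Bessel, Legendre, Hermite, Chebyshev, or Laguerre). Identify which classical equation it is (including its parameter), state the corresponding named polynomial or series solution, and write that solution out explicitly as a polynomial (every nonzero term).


All three coefficients share the factor -13; dividing through by -13 gives  (1 - x^2) y'' - x y' + 49 y = 0.
This matches the Chebyshev equation (1 - x^2) y'' - x y' + n^2 y = 0 (note the -x y' term, not -2x y') with n^2 = 49, so n = 7; the polynomial solution is T_7(x).
With y = sum_k a_k x^k, matching x^k gives (k+2)(k+1) a_{k+2} = (k^2 - n^2) a_k = (k - 7)(k + 7) a_k. The right side vanishes at k = 7, so the series with the parity of 7 terminates at degree 7.
Standard normalization: leading coefficient of T_n is 2^(n-1), so a_7 = 2^6 = 64. Work downward with a_k = (k+1)(k+2) a_{k+2} / ((k - 7)(k + 7)):
  a_5 = (6)(7)(64) / ((5 - 7)(5 + 7)) = 2688/(-24) = -112
  a_3 = (4)(5)(-112) / ((3 - 7)(3 + 7)) = -2240/(-40) = 56
  a_1 = (2)(3)(56) / ((1 - 7)(1 + 7)) = 336/(-48) = -7
Hence T_7(x) = 64 x^7 - 112 x^5 + 56 x^3 - 7 x.

T_7(x); series = 64 x^7 - 112 x^5 + 56 x^3 - 7 x


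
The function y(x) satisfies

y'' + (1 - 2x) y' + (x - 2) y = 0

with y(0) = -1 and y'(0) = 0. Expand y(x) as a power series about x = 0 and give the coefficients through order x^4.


Ansatz: y(x) = sum_{n>=0} a_n x^n, so y'(x) = sum_{n>=1} n a_n x^(n-1) and y''(x) = sum_{n>=2} n(n-1) a_n x^(n-2).
Substitute into P(x) y'' + Q(x) y' + R(x) y = 0 with P(x) = 1, Q(x) = 1 - 2x, R(x) = x - 2, and match powers of x.
Initial conditions: a_0 = -1, a_1 = 0.
Setting the coefficient of each power of x to zero and solving order by order (substituting the coefficients already found):
  x^0: 2 a_2 + a_1 - 2 a_0 = 0  ->  2 a_2 = -a_1 + 2 a_0 = -2  ->  a_2 = -1
  x^1: 6 a_3 + 2 a_2 - 4 a_1 + a_0 = 0  ->  6 a_3 = -2 a_2 + 4 a_1 - a_0 = 3  ->  a_3 = 1/2
  x^2: 12 a_4 + 3 a_3 - 6 a_2 + a_1 = 0  ->  12 a_4 = -3 a_3 + 6 a_2 - a_1 = -15/2  ->  a_4 = -5/8
Truncated series: y(x) = -1 - x^2 + (1/2) x^3 - (5/8) x^4 + O(x^5).

a_0 = -1; a_1 = 0; a_2 = -1; a_3 = 1/2; a_4 = -5/8


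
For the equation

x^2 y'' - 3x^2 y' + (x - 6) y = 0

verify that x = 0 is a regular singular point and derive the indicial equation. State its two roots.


Divide by x^2 to reach normal form y'' + P_1(x) y' + P_2(x) y = 0 with P_1(x) = -3 and P_2(x) = 1/x - 6/x^2.
x = 0 is a singular point because the y-coefficient 1/x - 6/x^2 has a pole at x = 0.
It is a regular singular point because x P_1(x) = p(x) = -3x and x^2 P_2(x) = q(x) = x - 6 are polynomials, hence analytic at x = 0.
p(0) = 0,  q(0) = -6.
Indicial equation: r(r-1) + p(0) r + q(0) = 0, i.e. r^2 + (p(0) - 1) r + q(0) = 0, i.e. r^2 - 1 r - 6 = 0.
Discriminant: (-1)^2 - 4(-6) = 25, so r = (1 ± 5)/2.
Solving: r_1 = 3, r_2 = -2.

indicial: r^2 - 1 r - 6 = 0; roots r_1 = 3, r_2 = -2


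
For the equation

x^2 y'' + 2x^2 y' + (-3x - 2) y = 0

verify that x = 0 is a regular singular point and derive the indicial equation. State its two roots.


Divide by x^2 to reach normal form y'' + P_1(x) y' + P_2(x) y = 0 with P_1(x) = 2 and P_2(x) = -3/x - 2/x^2.
x = 0 is a singular point because the y-coefficient -3/x - 2/x^2 has a pole at x = 0.
It is a regular singular point because x P_1(x) = p(x) = 2x and x^2 P_2(x) = q(x) = -3x - 2 are polynomials, hence analytic at x = 0.
p(0) = 0,  q(0) = -2.
Indicial equation: r(r-1) + p(0) r + q(0) = 0, i.e. r^2 + (p(0) - 1) r + q(0) = 0, i.e. r^2 - 1 r - 2 = 0.
Discriminant: (-1)^2 - 4(-2) = 9, so r = (1 ± 3)/2.
Solving: r_1 = 2, r_2 = -1.

indicial: r^2 - 1 r - 2 = 0; roots r_1 = 2, r_2 = -1


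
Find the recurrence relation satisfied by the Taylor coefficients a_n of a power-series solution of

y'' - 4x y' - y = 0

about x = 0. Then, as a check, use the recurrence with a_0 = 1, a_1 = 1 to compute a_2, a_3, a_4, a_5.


Substitute y = sum_n a_n x^n.
y''(x) has coefficient (n+2)(n+1) a_{n+2} at x^n;
-4 x y'(x) has coefficient -4 n a_n at x^n (shift);
-y(x) has coefficient -1 a_n at x^n.
Matching x^n: (n+2)(n+1) a_{n+2} + (-4n - 1) a_n = 0.
Thus a_{n+2} = (4n + 1) / ((n+1)(n+2)) * a_n.

Check with a_0 = 1, a_1 = 1 (apply the recurrence for n = 0, 1, 2, 3): a_0 = 1, a_1 = 1, a_2 = 1/2, a_3 = 5/6, a_4 = 3/8, a_5 = 13/24.

a_(n+2) = (4n + 1) / ((n+1)(n+2)) * a_n; check: a_0 = 1, a_1 = 1, a_2 = 1/2, a_3 = 5/6, a_4 = 3/8, a_5 = 13/24


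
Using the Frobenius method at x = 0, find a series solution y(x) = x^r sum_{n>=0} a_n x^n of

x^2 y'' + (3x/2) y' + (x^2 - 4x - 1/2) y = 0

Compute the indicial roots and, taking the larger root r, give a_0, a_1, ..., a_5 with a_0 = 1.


Write in Frobenius form y'' + (p(x)/x) y' + (q(x)/x^2) y = 0:
  p(x) = 3/2,  q(x) = x^2 - 4x - 1/2.
Indicial equation: r(r-1) + (3/2) r + (-1/2) = 0 -> roots r_1 = 1/2, r_2 = -1.
Take r = r_1 = 1/2. Let y(x) = x^r sum_{n>=0} a_n x^n with a_0 = 1.
Substitute y = x^r sum a_n x^n and match x^{r+n}. The recurrence is
  D(n) a_n - 4 a_{n-1} + 1 a_{n-2} = 0,  where D(n) = (r+n)(r+n-1) + (3/2)(r+n) + (-1/2).
  a_n = [4 a_{n-1} - 1 a_{n-2}] / D(n).
Since the indicial polynomial factors as (r - r_1)(r - r_2), D(n) = (r_1 + n - r_1)(r_1 + n - r_2) = n(n + 3/2).
Evaluating step by step (a_0 = 1):
  n = 1: D(1) = 1(1 + 3/2) = 5/2; numerator = 4(1) = 4; a_1 = (4)/(5/2) = 8/5
  n = 2: D(2) = 2(2 + 3/2) = 7; numerator = 4(8/5) - 1(1) = 27/5; a_2 = (27/5)/(7) = 27/35
  n = 3: D(3) = 3(3 + 3/2) = 27/2; numerator = 4(27/35) - 1(8/5) = 52/35; a_3 = (52/35)/(27/2) = 104/945
  n = 4: D(4) = 4(4 + 3/2) = 22; numerator = 4(104/945) - 1(27/35) = -313/945; a_4 = (-313/945)/(22) = -313/20790
  n = 5: D(5) = 5(5 + 3/2) = 65/2; numerator = 4(-313/20790) - 1(104/945) = -118/693; a_5 = (-118/693)/(65/2) = -236/45045

r = 1/2; a_0 = 1; a_1 = 8/5; a_2 = 27/35; a_3 = 104/945; a_4 = -313/20790; a_5 = -236/45045


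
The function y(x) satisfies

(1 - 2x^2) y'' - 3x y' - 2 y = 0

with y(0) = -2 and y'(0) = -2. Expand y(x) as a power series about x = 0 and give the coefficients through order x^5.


Ansatz: y(x) = sum_{n>=0} a_n x^n, so y'(x) = sum_{n>=1} n a_n x^(n-1) and y''(x) = sum_{n>=2} n(n-1) a_n x^(n-2).
Substitute into P(x) y'' + Q(x) y' + R(x) y = 0 with P(x) = 1 - 2x^2, Q(x) = -3x, R(x) = -2, and match powers of x.
Initial conditions: a_0 = -2, a_1 = -2.
Setting the coefficient of each power of x to zero and solving order by order (substituting the coefficients already found):
  x^0: 2 a_2 - 2 a_0 = 0  ->  2 a_2 = 2 a_0 = -4  ->  a_2 = -2
  x^1: 6 a_3 - 5 a_1 = 0  ->  6 a_3 = 5 a_1 = -10  ->  a_3 = -5/3
  x^2: 12 a_4 - 12 a_2 = 0  ->  12 a_4 = 12 a_2 = -24  ->  a_4 = -2
  x^3: 20 a_5 - 23 a_3 = 0  ->  20 a_5 = 23 a_3 = -115/3  ->  a_5 = -23/12
Truncated series: y(x) = -2 - 2 x - 2 x^2 - (5/3) x^3 - 2 x^4 - (23/12) x^5 + O(x^6).

a_0 = -2; a_1 = -2; a_2 = -2; a_3 = -5/3; a_4 = -2; a_5 = -23/12


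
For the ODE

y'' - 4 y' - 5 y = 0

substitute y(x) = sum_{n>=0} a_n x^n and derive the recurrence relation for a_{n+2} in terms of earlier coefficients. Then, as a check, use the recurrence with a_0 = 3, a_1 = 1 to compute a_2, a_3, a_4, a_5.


Substitute y = sum_n a_n x^n.
y''(x) has coefficient (n+2)(n+1) a_{n+2} at x^n;
-4 y'(x) has coefficient -4 (n+1) a_{n+1} at x^n;
-5 y(x) has coefficient -5 a_n at x^n.
Matching x^n: (n+2)(n+1) a_{n+2} - 4 (n+1) a_{n+1} - 5 a_n = 0.
Thus a_{n+2} = [4 (n+1) a_{n+1} + 5 a_n] / ((n+1)(n+2)).

Check with a_0 = 3, a_1 = 1 (apply the recurrence for n = 0, 1, 2, 3): a_0 = 3, a_1 = 1, a_2 = 19/2, a_3 = 27/2, a_4 = 419/24, a_5 = 2081/120.

a_(n+2) = [4 (n+1) a_(n+1) + 5 a_n] / ((n+1)(n+2)); check: a_0 = 3, a_1 = 1, a_2 = 19/2, a_3 = 27/2, a_4 = 419/24, a_5 = 2081/120


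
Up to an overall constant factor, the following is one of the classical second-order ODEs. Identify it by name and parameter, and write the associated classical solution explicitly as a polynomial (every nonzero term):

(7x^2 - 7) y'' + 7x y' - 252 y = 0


All three coefficients share the factor -7; dividing through by -7 gives  (1 - x^2) y'' - x y' + 36 y = 0.
This matches the Chebyshev equation (1 - x^2) y'' - x y' + n^2 y = 0 (note the -x y' term, not -2x y') with n^2 = 36, so n = 6; the polynomial solution is T_6(x).
With y = sum_k a_k x^k, matching x^k gives (k+2)(k+1) a_{k+2} = (k^2 - n^2) a_k = (k - 6)(k + 6) a_k. The right side vanishes at k = 6, so the series with the parity of 6 terminates at degree 6.
Standard normalization: leading coefficient of T_n is 2^(n-1), so a_6 = 2^5 = 32. Work downward with a_k = (k+1)(k+2) a_{k+2} / ((k - 6)(k + 6)):
  a_4 = (5)(6)(32) / ((4 - 6)(4 + 6)) = 960/(-20) = -48
  a_2 = (3)(4)(-48) / ((2 - 6)(2 + 6)) = -576/(-32) = 18
  a_0 = (1)(2)(18) / ((0 - 6)(0 + 6)) = 36/(-36) = -1
Hence T_6(x) = 32 x^6 - 48 x^4 + 18 x^2 - 1.

T_6(x); series = 32 x^6 - 48 x^4 + 18 x^2 - 1


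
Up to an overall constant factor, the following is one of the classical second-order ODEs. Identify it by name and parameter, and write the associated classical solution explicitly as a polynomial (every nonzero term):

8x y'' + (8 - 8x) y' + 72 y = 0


All three coefficients share the factor 8; dividing through by 8 gives  x y'' + (1 - x) y' + 9 y = 0.
This matches the Laguerre equation x y'' + (1 - x) y' + n y = 0 with n = 9; the polynomial solution is L_9(x).
With y = sum_k a_k x^k, matching x^k gives (k+1)k a_{k+1} + (k+1) a_{k+1} - k a_k + n a_k = 0, i.e. (k+1)^2 a_{k+1} = (k - n) a_k = (k - 9) a_k. The right side vanishes at k = 9, so the series terminates at degree 9.
Standard normalization L_n(0) = 1 gives a_0 = 1. Work upward with a_{k+1} = (k - 9) a_k / (k+1)^2:
  a_1 = (0 - 9)(1) / 1^2 = -9/1 = -9
  a_2 = (1 - 9)(-9) / 2^2 = 72/4 = 18
  a_3 = (2 - 9)(18) / 3^2 = -126/9 = -14
  a_4 = (3 - 9)(-14) / 4^2 = 84/16 = 21/4
  a_5 = (4 - 9)(21/4) / 5^2 = (-105/4)/25 = -21/20
  a_6 = (5 - 9)(-21/20) / 6^2 = (21/5)/36 = 7/60
  a_7 = (6 - 9)(7/60) / 7^2 = (-7/20)/49 = -1/140
  a_8 = (7 - 9)(-1/140) / 8^2 = (1/70)/64 = 1/4480
  a_9 = (8 - 9)(1/4480) / 9^2 = (-1/4480)/81 = -1/362880
Hence L_9(x) = -x^9/362880 + x^8/4480 - x^7/140 + 7 x^6/60 - 21 x^5/20 + 21 x^4/4 - 14 x^3 + 18 x^2 - 9 x + 1.

L_9(x); series = -x^9/362880 + x^8/4480 - x^7/140 + 7 x^6/60 - 21 x^5/20 + 21 x^4/4 - 14 x^3 + 18 x^2 - 9 x + 1


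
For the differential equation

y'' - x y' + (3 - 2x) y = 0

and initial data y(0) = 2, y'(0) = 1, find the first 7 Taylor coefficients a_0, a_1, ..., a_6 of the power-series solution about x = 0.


Ansatz: y(x) = sum_{n>=0} a_n x^n, so y'(x) = sum_{n>=1} n a_n x^(n-1) and y''(x) = sum_{n>=2} n(n-1) a_n x^(n-2).
Substitute into P(x) y'' + Q(x) y' + R(x) y = 0 with P(x) = 1, Q(x) = -x, R(x) = 3 - 2x, and match powers of x.
Initial conditions: a_0 = 2, a_1 = 1.
Setting the coefficient of each power of x to zero and solving order by order (substituting the coefficients already found):
  x^0: 2 a_2 + 3 a_0 = 0  ->  2 a_2 = -3 a_0 = -6  ->  a_2 = -3
  x^1: 6 a_3 + 2 a_1 - 2 a_0 = 0  ->  6 a_3 = -2 a_1 + 2 a_0 = 2  ->  a_3 = 1/3
  x^2: 12 a_4 + a_2 - 2 a_1 = 0  ->  12 a_4 = -a_2 + 2 a_1 = 5  ->  a_4 = 5/12
  x^3: 20 a_5 - 2 a_2 = 0  ->  20 a_5 = 2 a_2 = -6  ->  a_5 = -3/10
  x^4: 30 a_6 - a_4 - 2 a_3 = 0  ->  30 a_6 = a_4 + 2 a_3 = 13/12  ->  a_6 = 13/360
Truncated series: y(x) = 2 + x - 3 x^2 + (1/3) x^3 + (5/12) x^4 - (3/10) x^5 + (13/360) x^6 + O(x^7).

a_0 = 2; a_1 = 1; a_2 = -3; a_3 = 1/3; a_4 = 5/12; a_5 = -3/10; a_6 = 13/360


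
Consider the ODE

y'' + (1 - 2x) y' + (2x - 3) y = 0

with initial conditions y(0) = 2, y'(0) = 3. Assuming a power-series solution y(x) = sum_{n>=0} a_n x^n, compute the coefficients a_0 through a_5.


Ansatz: y(x) = sum_{n>=0} a_n x^n, so y'(x) = sum_{n>=1} n a_n x^(n-1) and y''(x) = sum_{n>=2} n(n-1) a_n x^(n-2).
Substitute into P(x) y'' + Q(x) y' + R(x) y = 0 with P(x) = 1, Q(x) = 1 - 2x, R(x) = 2x - 3, and match powers of x.
Initial conditions: a_0 = 2, a_1 = 3.
Setting the coefficient of each power of x to zero and solving order by order (substituting the coefficients already found):
  x^0: 2 a_2 + a_1 - 3 a_0 = 0  ->  2 a_2 = -a_1 + 3 a_0 = 3  ->  a_2 = 3/2
  x^1: 6 a_3 + 2 a_2 - 5 a_1 + 2 a_0 = 0  ->  6 a_3 = -2 a_2 + 5 a_1 - 2 a_0 = 8  ->  a_3 = 4/3
  x^2: 12 a_4 + 3 a_3 - 7 a_2 + 2 a_1 = 0  ->  12 a_4 = -3 a_3 + 7 a_2 - 2 a_1 = 1/2  ->  a_4 = 1/24
  x^3: 20 a_5 + 4 a_4 - 9 a_3 + 2 a_2 = 0  ->  20 a_5 = -4 a_4 + 9 a_3 - 2 a_2 = 53/6  ->  a_5 = 53/120
Truncated series: y(x) = 2 + 3 x + (3/2) x^2 + (4/3) x^3 + (1/24) x^4 + (53/120) x^5 + O(x^6).

a_0 = 2; a_1 = 3; a_2 = 3/2; a_3 = 4/3; a_4 = 1/24; a_5 = 53/120


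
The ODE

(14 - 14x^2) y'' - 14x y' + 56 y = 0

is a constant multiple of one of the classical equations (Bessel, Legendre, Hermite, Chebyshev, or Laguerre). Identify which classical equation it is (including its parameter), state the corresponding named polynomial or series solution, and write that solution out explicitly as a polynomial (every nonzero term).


All three coefficients share the factor 14; dividing through by 14 gives  (1 - x^2) y'' - x y' + 4 y = 0.
This matches the Chebyshev equation (1 - x^2) y'' - x y' + n^2 y = 0 (note the -x y' term, not -2x y') with n^2 = 4, so n = 2; the polynomial solution is T_2(x).
With y = sum_k a_k x^k, matching x^k gives (k+2)(k+1) a_{k+2} = (k^2 - n^2) a_k = (k - 2)(k + 2) a_k. The right side vanishes at k = 2, so the series with the parity of 2 terminates at degree 2.
Standard normalization: leading coefficient of T_n is 2^(n-1), so a_2 = 2^1 = 2. Work downward with a_k = (k+1)(k+2) a_{k+2} / ((k - 2)(k + 2)):
  a_0 = (1)(2)(2) / ((0 - 2)(0 + 2)) = 4/(-4) = -1
Hence T_2(x) = 2 x^2 - 1.

T_2(x); series = 2 x^2 - 1


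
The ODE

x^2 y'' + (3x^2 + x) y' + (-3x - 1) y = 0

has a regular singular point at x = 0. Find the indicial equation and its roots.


Divide by x^2 to reach normal form y'' + P_1(x) y' + P_2(x) y = 0 with P_1(x) = 3 + 1/x and P_2(x) = -3/x - 1/x^2.
x = 0 is a singular point because the y'-coefficient 3 + 1/x has a pole at x = 0 and the y-coefficient -3/x - 1/x^2 has a pole at x = 0.
It is a regular singular point because x P_1(x) = p(x) = 3x + 1 and x^2 P_2(x) = q(x) = -3x - 1 are polynomials, hence analytic at x = 0.
p(0) = 1,  q(0) = -1.
Indicial equation: r(r-1) + p(0) r + q(0) = 0, i.e. r^2 + (p(0) - 1) r + q(0) = 0, i.e. r^2 - 1 = 0.
Discriminant: (0)^2 - 4(-1) = 4, so r = (0 ± 2)/2.
Solving: r_1 = 1, r_2 = -1.

indicial: r^2 - 1 = 0; roots r_1 = 1, r_2 = -1


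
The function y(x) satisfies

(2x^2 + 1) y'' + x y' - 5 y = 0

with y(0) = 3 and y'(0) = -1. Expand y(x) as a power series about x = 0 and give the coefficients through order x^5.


Ansatz: y(x) = sum_{n>=0} a_n x^n, so y'(x) = sum_{n>=1} n a_n x^(n-1) and y''(x) = sum_{n>=2} n(n-1) a_n x^(n-2).
Substitute into P(x) y'' + Q(x) y' + R(x) y = 0 with P(x) = 2x^2 + 1, Q(x) = x, R(x) = -5, and match powers of x.
Initial conditions: a_0 = 3, a_1 = -1.
Setting the coefficient of each power of x to zero and solving order by order (substituting the coefficients already found):
  x^0: 2 a_2 - 5 a_0 = 0  ->  2 a_2 = 5 a_0 = 15  ->  a_2 = 15/2
  x^1: 6 a_3 - 4 a_1 = 0  ->  6 a_3 = 4 a_1 = -4  ->  a_3 = -2/3
  x^2: 12 a_4 + a_2 = 0  ->  12 a_4 = -a_2 = -15/2  ->  a_4 = -5/8
  x^3: 20 a_5 + 10 a_3 = 0  ->  20 a_5 = -10 a_3 = 20/3  ->  a_5 = 1/3
Truncated series: y(x) = 3 - x + (15/2) x^2 - (2/3) x^3 - (5/8) x^4 + (1/3) x^5 + O(x^6).

a_0 = 3; a_1 = -1; a_2 = 15/2; a_3 = -2/3; a_4 = -5/8; a_5 = 1/3


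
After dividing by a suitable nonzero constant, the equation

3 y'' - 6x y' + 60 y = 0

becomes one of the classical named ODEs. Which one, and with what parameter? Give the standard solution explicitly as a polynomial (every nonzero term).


All three coefficients share the factor 3; dividing through by 3 gives  y'' - 2x y' + 20 y = 0.
This matches the Hermite equation y'' - 2x y' + 2n y = 0 with 2n = 20, so n = 10; the polynomial solution is H_10(x).
With y = sum_k a_k x^k, matching x^k gives (k+2)(k+1) a_{k+2} = 2(k - n) a_k = 2(k - 10) a_k. The right side vanishes at k = 10, so the series with the parity of 10 terminates at degree 10.
Standard normalization: leading coefficient of H_n is 2^n, so a_10 = 2^10 = 1024. Work downward with a_k = (k+1)(k+2) a_{k+2} / (2(k - n)):
  a_8 = (9)(10)(1024) / (2(8 - 10)) = 92160/(-4) = -23040
  a_6 = (7)(8)(-23040) / (2(6 - 10)) = -1290240/(-8) = 161280
  a_4 = (5)(6)(161280) / (2(4 - 10)) = 4838400/(-12) = -403200
  a_2 = (3)(4)(-403200) / (2(2 - 10)) = -4838400/(-16) = 302400
  a_0 = (1)(2)(302400) / (2(0 - 10)) = 604800/(-20) = -30240
Hence H_10(x) = 1024 x^10 - 23040 x^8 + 161280 x^6 - 403200 x^4 + 302400 x^2 - 30240.

H_10(x); series = 1024 x^10 - 23040 x^8 + 161280 x^6 - 403200 x^4 + 302400 x^2 - 30240


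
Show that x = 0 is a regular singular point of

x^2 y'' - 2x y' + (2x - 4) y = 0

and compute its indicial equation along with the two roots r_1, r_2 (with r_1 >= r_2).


Divide by x^2 to reach normal form y'' + P_1(x) y' + P_2(x) y = 0 with P_1(x) = -2/x and P_2(x) = 2/x - 4/x^2.
x = 0 is a singular point because the y'-coefficient -2/x has a pole at x = 0 and the y-coefficient 2/x - 4/x^2 has a pole at x = 0.
It is a regular singular point because x P_1(x) = p(x) = -2 and x^2 P_2(x) = q(x) = 2x - 4 are polynomials, hence analytic at x = 0.
p(0) = -2,  q(0) = -4.
Indicial equation: r(r-1) + p(0) r + q(0) = 0, i.e. r^2 + (p(0) - 1) r + q(0) = 0, i.e. r^2 - 3 r - 4 = 0.
Discriminant: (-3)^2 - 4(-4) = 25, so r = (3 ± 5)/2.
Solving: r_1 = 4, r_2 = -1.

indicial: r^2 - 3 r - 4 = 0; roots r_1 = 4, r_2 = -1


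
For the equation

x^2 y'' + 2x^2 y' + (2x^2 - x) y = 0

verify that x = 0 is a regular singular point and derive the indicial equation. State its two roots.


Divide by x^2 to reach normal form y'' + P_1(x) y' + P_2(x) y = 0 with P_1(x) = 2 and P_2(x) = 2 - 1/x.
x = 0 is a singular point because the y-coefficient 2 - 1/x has a pole at x = 0.
It is a regular singular point because x P_1(x) = p(x) = 2x and x^2 P_2(x) = q(x) = 2x^2 - x are polynomials, hence analytic at x = 0.
p(0) = 0,  q(0) = 0.
Indicial equation: r(r-1) + p(0) r + q(0) = 0, i.e. r^2 + (p(0) - 1) r + q(0) = 0, i.e. r^2 - 1 r = 0.
Discriminant: (-1)^2 - 4(0) = 1, so r = (1 ± 1)/2.
Solving: r_1 = 1, r_2 = 0.

indicial: r^2 - 1 r = 0; roots r_1 = 1, r_2 = 0


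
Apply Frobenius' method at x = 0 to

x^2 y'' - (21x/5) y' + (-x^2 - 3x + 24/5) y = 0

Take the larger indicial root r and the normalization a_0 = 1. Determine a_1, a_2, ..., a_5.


Write in Frobenius form y'' + (p(x)/x) y' + (q(x)/x^2) y = 0:
  p(x) = -21/5,  q(x) = -x^2 - 3x + 24/5.
Indicial equation: r(r-1) + (-21/5) r + (24/5) = 0 -> roots r_1 = 4, r_2 = 6/5.
Take r = r_1 = 4. Let y(x) = x^r sum_{n>=0} a_n x^n with a_0 = 1.
Substitute y = x^r sum a_n x^n and match x^{r+n}. The recurrence is
  D(n) a_n - 3 a_{n-1} - 1 a_{n-2} = 0,  where D(n) = (r+n)(r+n-1) + (-21/5)(r+n) + (24/5).
  a_n = [3 a_{n-1} + 1 a_{n-2}] / D(n).
Since the indicial polynomial factors as (r - r_1)(r - r_2), D(n) = (r_1 + n - r_1)(r_1 + n - r_2) = n(n + 14/5).
Evaluating step by step (a_0 = 1):
  n = 1: D(1) = 1(1 + 14/5) = 19/5; numerator = 3(1) = 3; a_1 = (3)/(19/5) = 15/19
  n = 2: D(2) = 2(2 + 14/5) = 48/5; numerator = 3(15/19) + 1(1) = 64/19; a_2 = (64/19)/(48/5) = 20/57
  n = 3: D(3) = 3(3 + 14/5) = 87/5; numerator = 3(20/57) + 1(15/19) = 35/19; a_3 = (35/19)/(87/5) = 175/1653
  n = 4: D(4) = 4(4 + 14/5) = 136/5; numerator = 3(175/1653) + 1(20/57) = 1105/1653; a_4 = (1105/1653)/(136/5) = 325/13224
  n = 5: D(5) = 5(5 + 14/5) = 39; numerator = 3(325/13224) + 1(175/1653) = 125/696; a_5 = (125/696)/(39) = 125/27144

r = 4; a_0 = 1; a_1 = 15/19; a_2 = 20/57; a_3 = 175/1653; a_4 = 325/13224; a_5 = 125/27144


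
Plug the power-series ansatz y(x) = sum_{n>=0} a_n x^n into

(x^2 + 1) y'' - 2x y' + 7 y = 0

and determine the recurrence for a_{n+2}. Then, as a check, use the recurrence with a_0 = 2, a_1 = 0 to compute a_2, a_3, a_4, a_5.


Substitute y = sum_n a_n x^n.
(1 + 1 x^2) y'' contributes (n+2)(n+1) a_{n+2} + n(n-1) a_n at x^n.
-2 x y'(x) contributes -2 n a_n at x^n.
7 y(x) contributes 7 a_n at x^n.
Matching x^n: (n+2)(n+1) a_{n+2} + (n(n-1) - 2 n + 7) a_n = 0.
Thus a_{n+2} = (-n(n-1) + 2 n - 7) / ((n+1)(n+2)) * a_n.

Check with a_0 = 2, a_1 = 0 (apply the recurrence for n = 0, 1, 2, 3): a_0 = 2, a_1 = 0, a_2 = -7, a_3 = 0, a_4 = 35/12, a_5 = 0.

a_(n+2) = (-n(n-1) + 2 n - 7) / ((n+1)(n+2)) * a_n; check: a_0 = 2, a_1 = 0, a_2 = -7, a_3 = 0, a_4 = 35/12, a_5 = 0


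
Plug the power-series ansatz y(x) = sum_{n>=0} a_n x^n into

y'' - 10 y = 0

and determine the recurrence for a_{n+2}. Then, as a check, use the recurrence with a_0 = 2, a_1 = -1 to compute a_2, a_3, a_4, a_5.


Substitute y = sum_n a_n x^n into y'' + (const) y = 0.
y''(x) = sum_{n>=0} (n+2)(n+1) a_{n+2} x^n.
The ODE becomes sum_n [(n+2)(n+1) a_{n+2} - 10 a_n] x^n = 0.
Setting each coefficient to zero gives the recurrence:
  (n+2)(n+1) a_{n+2} - 10 a_n = 0,
  a_{n+2} = 10 / ((n+1)(n+2)) a_n.

Check with a_0 = 2, a_1 = -1 (apply the recurrence for n = 0, 1, 2, 3): a_0 = 2, a_1 = -1, a_2 = 10, a_3 = -5/3, a_4 = 25/3, a_5 = -5/6.

a_{n+2} = 10/((n+1)(n+2)) * a_n; check: a_0 = 2, a_1 = -1, a_2 = 10, a_3 = -5/3, a_4 = 25/3, a_5 = -5/6


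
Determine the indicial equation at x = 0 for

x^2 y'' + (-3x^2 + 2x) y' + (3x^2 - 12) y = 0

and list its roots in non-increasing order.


Divide by x^2 to reach normal form y'' + P_1(x) y' + P_2(x) y = 0 with P_1(x) = -3 + 2/x and P_2(x) = 3 - 12/x^2.
x = 0 is a singular point because the y'-coefficient -3 + 2/x has a pole at x = 0 and the y-coefficient 3 - 12/x^2 has a pole at x = 0.
It is a regular singular point because x P_1(x) = p(x) = 2 - 3x and x^2 P_2(x) = q(x) = 3x^2 - 12 are polynomials, hence analytic at x = 0.
p(0) = 2,  q(0) = -12.
Indicial equation: r(r-1) + p(0) r + q(0) = 0, i.e. r^2 + (p(0) - 1) r + q(0) = 0, i.e. r^2 + 1 r - 12 = 0.
Discriminant: (1)^2 - 4(-12) = 49, so r = (-1 ± 7)/2.
Solving: r_1 = 3, r_2 = -4.

indicial: r^2 + 1 r - 12 = 0; roots r_1 = 3, r_2 = -4
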